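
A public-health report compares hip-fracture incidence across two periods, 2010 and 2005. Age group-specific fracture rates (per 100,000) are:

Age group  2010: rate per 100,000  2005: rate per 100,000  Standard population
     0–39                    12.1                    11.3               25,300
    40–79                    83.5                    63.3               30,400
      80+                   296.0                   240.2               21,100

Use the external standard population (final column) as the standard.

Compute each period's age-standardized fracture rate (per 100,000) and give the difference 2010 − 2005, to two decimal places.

23.59

Standard total = 76,800; weights = 0.3294, 0.3958, 0.2747.
2010: 0.3294×12.1 + 0.3958×83.5 + 0.2747×296.0 = 118.3611 per 100,000.
2005: 0.3294×11.3 + 0.3958×63.3 + 0.2747×240.2 = 94.7712 per 100,000.
Difference = 118.3611 − 94.7712 = 23.5898.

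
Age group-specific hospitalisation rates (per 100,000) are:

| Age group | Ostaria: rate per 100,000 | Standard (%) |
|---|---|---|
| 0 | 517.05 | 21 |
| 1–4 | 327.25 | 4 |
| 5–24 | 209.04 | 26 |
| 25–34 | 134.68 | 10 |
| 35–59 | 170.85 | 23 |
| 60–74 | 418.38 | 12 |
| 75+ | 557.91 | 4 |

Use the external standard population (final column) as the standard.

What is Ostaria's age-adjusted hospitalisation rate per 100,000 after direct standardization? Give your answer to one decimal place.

Standard weights: 0.21, 0.04, 0.26, 0.10, 0.23, 0.12, 0.04.
Standardized rate: 0.2100×517.05 + 0.0400×327.25 + 0.2600×209.04 + 0.1000×134.68 + 0.2300×170.85 + 0.1200×418.38 + 0.0400×557.91 = 301.3064 per 100,000.

301.3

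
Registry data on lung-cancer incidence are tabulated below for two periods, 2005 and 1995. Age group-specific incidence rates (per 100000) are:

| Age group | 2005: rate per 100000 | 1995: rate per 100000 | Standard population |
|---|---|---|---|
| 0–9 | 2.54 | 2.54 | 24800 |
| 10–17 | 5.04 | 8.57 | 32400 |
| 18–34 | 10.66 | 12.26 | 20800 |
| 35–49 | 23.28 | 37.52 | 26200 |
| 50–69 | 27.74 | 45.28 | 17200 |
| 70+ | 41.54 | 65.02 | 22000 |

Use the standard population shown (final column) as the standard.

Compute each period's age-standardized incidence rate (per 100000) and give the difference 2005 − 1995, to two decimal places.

-9.34

Standard total = 143400; weights = 0.1729, 0.2259, 0.1450, 0.1827, 0.1199, 0.1534.
2005: 0.1729×2.54 + 0.2259×5.04 + 0.1450×10.66 + 0.1827×23.28 + 0.1199×27.74 + 0.1534×41.54 = 17.0778 per 100000.
1995: 0.1729×2.54 + 0.2259×8.57 + 0.1450×12.26 + 0.1827×37.52 + 0.1199×45.28 + 0.1534×65.02 = 26.4153 per 100000.
Difference = 17.0778 − 26.4153 = -9.3374.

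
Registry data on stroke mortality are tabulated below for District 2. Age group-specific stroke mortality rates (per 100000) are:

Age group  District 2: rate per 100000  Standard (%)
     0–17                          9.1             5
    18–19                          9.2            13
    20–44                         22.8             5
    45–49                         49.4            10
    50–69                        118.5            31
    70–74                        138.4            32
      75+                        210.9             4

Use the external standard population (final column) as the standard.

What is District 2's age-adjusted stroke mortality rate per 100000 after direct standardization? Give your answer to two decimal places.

Standard weights: 0.05, 0.13, 0.05, 0.10, 0.31, 0.32, 0.04.
Standardized rate: 0.0500×9.1 + 0.1300×9.2 + 0.0500×22.8 + 0.1000×49.4 + 0.3100×118.5 + 0.3200×138.4 + 0.0400×210.9 = 97.1900 per 100000.

97.19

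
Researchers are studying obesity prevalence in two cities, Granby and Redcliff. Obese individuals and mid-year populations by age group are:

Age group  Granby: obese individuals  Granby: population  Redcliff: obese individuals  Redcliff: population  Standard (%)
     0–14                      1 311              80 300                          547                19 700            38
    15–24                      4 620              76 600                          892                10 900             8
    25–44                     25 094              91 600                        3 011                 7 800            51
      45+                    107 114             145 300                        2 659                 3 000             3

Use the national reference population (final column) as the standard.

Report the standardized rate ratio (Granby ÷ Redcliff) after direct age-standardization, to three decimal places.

0.719

Age-specific rates per 1 000 for Granby: 16.326, 60.313, 273.952, 737.192.
For Redcliff: 27.766, 81.835, 386.026, 886.333.
Standard weights: 0.38, 0.08, 0.51, 0.03.
Granby: 0.3800×16.326 + 0.0800×60.313 + 0.5100×273.952 + 0.0300×737.192 = 172.8603 per 1 000.
Redcliff: 0.3800×27.766 + 0.0800×81.835 + 0.5100×386.026 + 0.0300×886.333 = 240.5611 per 1 000.
Ratio = 172.8603 ÷ 240.5611 = 0.71857.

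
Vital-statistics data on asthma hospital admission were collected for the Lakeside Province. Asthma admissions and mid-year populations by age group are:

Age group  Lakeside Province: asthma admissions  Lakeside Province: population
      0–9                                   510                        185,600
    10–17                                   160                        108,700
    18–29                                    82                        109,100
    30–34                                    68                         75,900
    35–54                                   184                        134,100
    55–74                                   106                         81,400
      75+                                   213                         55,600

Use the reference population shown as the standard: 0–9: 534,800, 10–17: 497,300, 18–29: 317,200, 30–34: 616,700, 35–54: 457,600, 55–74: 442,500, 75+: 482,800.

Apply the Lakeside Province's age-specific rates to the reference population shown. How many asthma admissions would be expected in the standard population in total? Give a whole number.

Age-specific rates per 10,000 for the Lakeside Province: 27.48, 14.72, 7.52, 8.96, 13.72, 13.02, 38.31.
Expected asthma admissions = Σ (standard pop × age-specific rate ÷ 10,000)
= 534,800×27.48/10,000 + 497,300×14.72/10,000 + 317,200×7.52/10,000 + 616,700×8.96/10,000 + 457,600×13.72/10,000 + 442,500×13.02/10,000 + 482,800×38.31/10,000
= 1469.55 + 732.00 + 238.41 + 552.51 + 627.88 + 576.23 + 1849.58 = 6046.15.

6046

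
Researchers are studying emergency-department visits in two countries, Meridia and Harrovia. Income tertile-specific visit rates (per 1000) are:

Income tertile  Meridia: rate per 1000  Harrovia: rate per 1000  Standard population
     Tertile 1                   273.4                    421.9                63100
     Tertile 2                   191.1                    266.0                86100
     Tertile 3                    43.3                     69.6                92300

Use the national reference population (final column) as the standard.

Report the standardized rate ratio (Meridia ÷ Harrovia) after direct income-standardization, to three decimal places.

Standard total = 241500; weights = 0.2613, 0.3565, 0.3822.
Meridia: 0.2613×273.4 + 0.3565×191.1 + 0.3822×43.3 = 156.1153 per 1000.
Harrovia: 0.2613×421.9 + 0.3565×266.0 + 0.3822×69.6 = 231.6711 per 1000.
Ratio = 156.1153 ÷ 231.6711 = 0.67387.

0.674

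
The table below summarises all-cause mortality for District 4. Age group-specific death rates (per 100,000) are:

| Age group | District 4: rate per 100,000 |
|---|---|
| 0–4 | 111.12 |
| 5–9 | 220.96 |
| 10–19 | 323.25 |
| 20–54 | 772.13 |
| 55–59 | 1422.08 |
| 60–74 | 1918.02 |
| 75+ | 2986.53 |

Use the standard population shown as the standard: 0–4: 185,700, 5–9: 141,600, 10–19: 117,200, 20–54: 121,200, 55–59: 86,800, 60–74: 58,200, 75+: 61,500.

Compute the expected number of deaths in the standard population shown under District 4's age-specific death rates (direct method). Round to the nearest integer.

Expected deaths = Σ (standard pop × age-specific rate ÷ 100,000)
= 185,700×111.12/100,000 + 141,600×220.96/100,000 + 117,200×323.25/100,000 + 121,200×772.13/100,000 + 86,800×1422.08/100,000 + 58,200×1918.02/100,000 + 61,500×2986.53/100,000
= 206.35 + 312.88 + 378.85 + 935.82 + 1234.37 + 1116.29 + 1836.72 = 6021.27.

6021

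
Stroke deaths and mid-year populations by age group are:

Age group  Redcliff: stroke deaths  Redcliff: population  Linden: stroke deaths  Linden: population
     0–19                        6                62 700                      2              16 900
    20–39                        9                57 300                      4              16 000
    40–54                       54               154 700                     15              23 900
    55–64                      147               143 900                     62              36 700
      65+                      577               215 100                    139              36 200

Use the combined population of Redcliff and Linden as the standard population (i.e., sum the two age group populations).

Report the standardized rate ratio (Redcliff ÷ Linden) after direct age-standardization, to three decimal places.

0.667

Age-specific rates per 100 000 for Redcliff: 9.57, 15.71, 34.91, 102.15, 268.25.
For Linden: 11.83, 25.00, 62.76, 168.94, 383.98.
Combined standard total = 763 400; weights = 0.1043, 0.0960, 0.2340, 0.2366, 0.3292.
Redcliff: 0.1043×9.57 + 0.0960×15.71 + 0.2340×34.91 + 0.2366×102.15 + 0.3292×268.25 = 123.1424 per 100 000.
Linden: 0.1043×11.83 + 0.0960×25.00 + 0.2340×62.76 + 0.2366×168.94 + 0.3292×383.98 = 184.6836 per 100 000.
Ratio = 123.1424 ÷ 184.6836 = 0.66678.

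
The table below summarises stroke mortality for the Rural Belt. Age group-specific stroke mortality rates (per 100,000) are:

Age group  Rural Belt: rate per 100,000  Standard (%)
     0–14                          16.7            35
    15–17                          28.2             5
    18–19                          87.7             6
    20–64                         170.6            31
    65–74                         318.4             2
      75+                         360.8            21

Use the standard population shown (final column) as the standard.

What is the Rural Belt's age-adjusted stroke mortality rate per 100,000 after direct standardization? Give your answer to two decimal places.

Standard weights: 0.35, 0.05, 0.06, 0.31, 0.02, 0.21.
Standardized rate: 0.3500×16.7 + 0.0500×28.2 + 0.0600×87.7 + 0.3100×170.6 + 0.0200×318.4 + 0.2100×360.8 = 147.5390 per 100,000.

147.54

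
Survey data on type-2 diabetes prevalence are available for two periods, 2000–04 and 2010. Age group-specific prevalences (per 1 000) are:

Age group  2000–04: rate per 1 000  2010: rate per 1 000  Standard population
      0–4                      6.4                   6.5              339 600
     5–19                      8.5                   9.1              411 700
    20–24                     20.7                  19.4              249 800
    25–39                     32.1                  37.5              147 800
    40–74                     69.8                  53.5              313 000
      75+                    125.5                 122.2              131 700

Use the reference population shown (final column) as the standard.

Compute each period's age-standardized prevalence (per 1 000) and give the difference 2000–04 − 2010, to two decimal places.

3.00

Standard total = 1 593 600; weights = 0.2131, 0.2583, 0.1568, 0.0927, 0.1964, 0.0826.
2000–04: 0.2131×6.4 + 0.2583×8.5 + 0.1568×20.7 + 0.0927×32.1 + 0.1964×69.8 + 0.0826×125.5 = 33.8629 per 1 000.
2010: 0.2131×6.5 + 0.2583×9.1 + 0.1568×19.4 + 0.0927×37.5 + 0.1964×53.5 + 0.0826×122.2 = 30.8620 per 1 000.
Difference = 33.8629 − 30.8620 = 3.0008.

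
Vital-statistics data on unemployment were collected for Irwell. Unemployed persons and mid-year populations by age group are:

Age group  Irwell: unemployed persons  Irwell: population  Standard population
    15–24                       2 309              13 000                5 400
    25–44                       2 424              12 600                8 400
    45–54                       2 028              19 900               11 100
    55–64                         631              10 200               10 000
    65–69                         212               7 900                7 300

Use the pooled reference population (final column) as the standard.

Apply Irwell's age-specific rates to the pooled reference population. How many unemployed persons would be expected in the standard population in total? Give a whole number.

4521

Age-specific rates per 1 000 for Irwell: 177.615, 192.381, 101.910, 61.863, 26.835.
Expected unemployed persons = Σ (standard pop × age-specific rate ÷ 1 000)
= 5 400×177.615/1 000 + 8 400×192.381/1 000 + 11 100×101.910/1 000 + 10 000×61.863/1 000 + 7 300×26.835/1 000
= 959.12 + 1616.00 + 1131.20 + 618.63 + 195.90 = 4520.85.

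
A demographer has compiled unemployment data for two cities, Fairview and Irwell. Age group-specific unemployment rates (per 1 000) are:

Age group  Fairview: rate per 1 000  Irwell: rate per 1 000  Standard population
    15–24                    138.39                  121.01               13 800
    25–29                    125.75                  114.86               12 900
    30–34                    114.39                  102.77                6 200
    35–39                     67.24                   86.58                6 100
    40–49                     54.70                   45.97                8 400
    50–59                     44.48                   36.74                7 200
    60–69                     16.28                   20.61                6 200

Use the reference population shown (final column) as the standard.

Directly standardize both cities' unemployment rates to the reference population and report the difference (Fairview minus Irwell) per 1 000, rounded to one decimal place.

7.2

Standard total = 60 800; weights = 0.2270, 0.2122, 0.1020, 0.1003, 0.1382, 0.1184, 0.1020.
Fairview: 0.2270×138.39 + 0.2122×125.75 + 0.1020×114.39 + 0.1003×67.24 + 0.1382×54.70 + 0.1184×44.48 + 0.1020×16.28 = 90.9870 per 1 000.
Irwell: 0.2270×121.01 + 0.2122×114.86 + 0.1020×102.77 + 0.1003×86.58 + 0.1382×45.97 + 0.1184×36.74 + 0.1020×20.61 = 83.8060 per 1 000.
Difference = 90.9870 − 83.8060 = 7.1811.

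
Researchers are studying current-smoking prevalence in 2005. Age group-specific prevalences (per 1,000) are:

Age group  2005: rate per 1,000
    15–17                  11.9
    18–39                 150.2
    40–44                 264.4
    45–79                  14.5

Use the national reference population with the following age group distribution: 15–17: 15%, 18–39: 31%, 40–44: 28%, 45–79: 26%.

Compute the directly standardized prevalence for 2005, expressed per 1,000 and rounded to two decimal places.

126.15

Standard weights: 0.15, 0.31, 0.28, 0.26.
Standardized rate: 0.1500×11.9 + 0.3100×150.2 + 0.2800×264.4 + 0.2600×14.5 = 126.1490 per 1,000.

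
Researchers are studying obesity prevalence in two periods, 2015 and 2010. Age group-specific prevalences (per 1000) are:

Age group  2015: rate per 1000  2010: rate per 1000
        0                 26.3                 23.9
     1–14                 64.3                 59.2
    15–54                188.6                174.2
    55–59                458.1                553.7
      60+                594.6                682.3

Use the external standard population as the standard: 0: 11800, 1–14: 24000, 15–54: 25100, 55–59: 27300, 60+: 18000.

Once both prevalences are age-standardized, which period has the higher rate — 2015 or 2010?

2010

Standard total = 106200; weights = 0.1111, 0.2260, 0.2363, 0.2571, 0.1695.
2015: 0.1111×26.3 + 0.2260×64.3 + 0.2363×188.6 + 0.2571×458.1 + 0.1695×594.6 = 280.5681 per 1000.
2010: 0.1111×23.9 + 0.2260×59.2 + 0.2363×174.2 + 0.2571×553.7 + 0.1695×682.3 = 315.1850 per 1000.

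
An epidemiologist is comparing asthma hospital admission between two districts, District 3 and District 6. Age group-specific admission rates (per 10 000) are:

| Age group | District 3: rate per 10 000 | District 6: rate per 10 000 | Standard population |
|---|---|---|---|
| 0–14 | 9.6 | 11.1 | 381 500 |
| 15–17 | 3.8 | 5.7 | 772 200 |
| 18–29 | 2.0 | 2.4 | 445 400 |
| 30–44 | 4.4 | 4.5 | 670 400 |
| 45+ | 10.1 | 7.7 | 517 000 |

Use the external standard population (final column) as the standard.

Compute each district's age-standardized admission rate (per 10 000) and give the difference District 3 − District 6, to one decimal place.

-0.4

Standard total = 2 786 500; weights = 0.1369, 0.2771, 0.1598, 0.2406, 0.1855.
District 3: 0.1369×9.6 + 0.2771×3.8 + 0.1598×2.0 + 0.2406×4.4 + 0.1855×10.1 = 5.6196 per 10 000.
District 6: 0.1369×11.1 + 0.2771×5.7 + 0.1598×2.4 + 0.2406×4.5 + 0.1855×7.7 = 5.9942 per 10 000.
Difference = 5.6196 − 5.9942 = -0.3746.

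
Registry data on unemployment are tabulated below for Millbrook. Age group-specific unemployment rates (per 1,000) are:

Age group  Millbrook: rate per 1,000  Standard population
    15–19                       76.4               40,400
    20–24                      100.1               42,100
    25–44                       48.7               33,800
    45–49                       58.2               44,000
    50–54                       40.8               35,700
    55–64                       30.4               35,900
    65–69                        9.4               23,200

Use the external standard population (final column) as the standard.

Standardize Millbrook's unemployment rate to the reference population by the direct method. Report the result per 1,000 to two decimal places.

Standard total = 255,100; weights = 0.1584, 0.1650, 0.1325, 0.1725, 0.1399, 0.1407, 0.0909.
Standardized rate: 0.1584×76.4 + 0.1650×100.1 + 0.1325×48.7 + 0.1725×58.2 + 0.1399×40.8 + 0.1407×30.4 + 0.0909×9.4 = 55.9531 per 1,000.

55.95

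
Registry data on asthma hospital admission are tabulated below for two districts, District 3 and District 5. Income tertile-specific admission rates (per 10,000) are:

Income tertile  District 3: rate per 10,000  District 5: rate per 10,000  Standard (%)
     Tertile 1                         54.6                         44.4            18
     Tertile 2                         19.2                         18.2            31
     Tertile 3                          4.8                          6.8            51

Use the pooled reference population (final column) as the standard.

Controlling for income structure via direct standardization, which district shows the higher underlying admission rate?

Standard weights: 0.18, 0.31, 0.51.
District 3: 0.1800×54.6 + 0.3100×19.2 + 0.5100×4.8 = 18.2280 per 10,000.
District 5: 0.1800×44.4 + 0.3100×18.2 + 0.5100×6.8 = 17.1020 per 10,000.

District 3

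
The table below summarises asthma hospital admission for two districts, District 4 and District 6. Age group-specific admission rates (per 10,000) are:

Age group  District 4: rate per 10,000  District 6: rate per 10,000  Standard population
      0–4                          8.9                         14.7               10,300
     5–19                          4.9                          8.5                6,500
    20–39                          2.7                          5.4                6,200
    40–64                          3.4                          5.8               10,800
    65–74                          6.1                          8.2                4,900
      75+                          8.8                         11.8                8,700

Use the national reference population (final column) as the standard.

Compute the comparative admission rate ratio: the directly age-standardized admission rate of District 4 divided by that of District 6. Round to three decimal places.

Standard total = 47,400; weights = 0.2173, 0.1371, 0.1308, 0.2278, 0.1034, 0.1835.
District 4: 0.2173×8.9 + 0.1371×4.9 + 0.1308×2.7 + 0.2278×3.4 + 0.1034×6.1 + 0.1835×8.8 = 5.9795 per 10,000.
District 6: 0.2173×14.7 + 0.1371×8.5 + 0.1308×5.4 + 0.2278×5.8 + 0.1034×8.2 + 0.1835×11.8 = 9.4013 per 10,000.
Ratio = 5.9795 ÷ 9.4013 = 0.63604.

0.636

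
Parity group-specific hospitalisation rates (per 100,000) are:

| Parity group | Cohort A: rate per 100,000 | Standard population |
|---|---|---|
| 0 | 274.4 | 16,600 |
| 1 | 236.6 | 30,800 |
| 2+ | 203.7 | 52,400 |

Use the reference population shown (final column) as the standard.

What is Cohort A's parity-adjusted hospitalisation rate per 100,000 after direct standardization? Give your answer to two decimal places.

Standard total = 99,800; weights = 0.1663, 0.3086, 0.5251.
Standardized rate: 0.1663×274.4 + 0.3086×236.6 + 0.5251×203.7 = 225.6132 per 100,000.

225.61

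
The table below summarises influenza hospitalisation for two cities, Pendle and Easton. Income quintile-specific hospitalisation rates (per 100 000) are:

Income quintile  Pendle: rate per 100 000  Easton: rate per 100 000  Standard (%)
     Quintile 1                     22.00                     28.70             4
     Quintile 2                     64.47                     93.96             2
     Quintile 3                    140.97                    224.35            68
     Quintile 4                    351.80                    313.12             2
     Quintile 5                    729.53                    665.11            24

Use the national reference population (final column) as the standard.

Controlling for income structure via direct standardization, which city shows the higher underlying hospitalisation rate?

Easton

Standard weights: 0.04, 0.02, 0.68, 0.02, 0.24.
Pendle: 0.0400×22.00 + 0.0200×64.47 + 0.6800×140.97 + 0.0200×351.80 + 0.2400×729.53 = 280.1522 per 100 000.
Easton: 0.0400×28.70 + 0.0200×93.96 + 0.6800×224.35 + 0.0200×313.12 + 0.2400×665.11 = 321.4740 per 100 000.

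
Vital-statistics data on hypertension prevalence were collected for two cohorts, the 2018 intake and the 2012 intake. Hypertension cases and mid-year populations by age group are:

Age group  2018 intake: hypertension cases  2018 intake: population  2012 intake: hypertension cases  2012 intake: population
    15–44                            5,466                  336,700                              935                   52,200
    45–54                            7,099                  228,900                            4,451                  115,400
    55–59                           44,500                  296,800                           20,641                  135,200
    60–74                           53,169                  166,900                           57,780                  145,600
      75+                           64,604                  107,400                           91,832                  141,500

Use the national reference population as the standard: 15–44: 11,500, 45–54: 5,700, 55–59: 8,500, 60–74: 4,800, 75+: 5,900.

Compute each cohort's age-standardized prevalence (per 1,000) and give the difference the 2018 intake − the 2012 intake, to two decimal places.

Age-specific rates per 1,000 for the 2018 intake: 16.234, 31.014, 149.933, 318.568, 601.527.
For the 2012 intake: 17.912, 38.570, 152.670, 396.841, 648.989.
Standard total = 36,400; weights = 0.3159, 0.1566, 0.2335, 0.1319, 0.1621.
The 2018 intake: 0.3159×16.234 + 0.1566×31.014 + 0.2335×149.933 + 0.1319×318.568 + 0.1621×601.527 = 184.5064 per 1,000.
The 2012 intake: 0.3159×17.912 + 0.1566×38.570 + 0.2335×152.670 + 0.1319×396.841 + 0.1621×648.989 = 204.8738 per 1,000.
Difference = 184.5064 − 204.8738 = -20.3674.

-20.37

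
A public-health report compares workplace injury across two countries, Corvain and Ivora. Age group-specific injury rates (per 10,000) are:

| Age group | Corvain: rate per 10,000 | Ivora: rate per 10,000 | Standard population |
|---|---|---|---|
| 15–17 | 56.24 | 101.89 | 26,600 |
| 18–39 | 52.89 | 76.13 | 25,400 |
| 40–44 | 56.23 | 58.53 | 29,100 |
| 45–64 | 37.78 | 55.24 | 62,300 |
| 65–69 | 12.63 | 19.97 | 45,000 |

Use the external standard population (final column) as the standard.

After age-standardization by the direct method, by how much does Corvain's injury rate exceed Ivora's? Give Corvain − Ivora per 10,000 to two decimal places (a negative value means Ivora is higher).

Standard total = 188,400; weights = 0.1412, 0.1348, 0.1545, 0.3307, 0.2389.
Corvain: 0.1412×56.24 + 0.1348×52.89 + 0.1545×56.23 + 0.3307×37.78 + 0.2389×12.63 = 39.2661 per 10,000.
Ivora: 0.1412×101.89 + 0.1348×76.13 + 0.1545×58.53 + 0.3307×55.24 + 0.2389×19.97 = 56.7267 per 10,000.
Difference = 39.2661 − 56.7267 = -17.4606.

-17.46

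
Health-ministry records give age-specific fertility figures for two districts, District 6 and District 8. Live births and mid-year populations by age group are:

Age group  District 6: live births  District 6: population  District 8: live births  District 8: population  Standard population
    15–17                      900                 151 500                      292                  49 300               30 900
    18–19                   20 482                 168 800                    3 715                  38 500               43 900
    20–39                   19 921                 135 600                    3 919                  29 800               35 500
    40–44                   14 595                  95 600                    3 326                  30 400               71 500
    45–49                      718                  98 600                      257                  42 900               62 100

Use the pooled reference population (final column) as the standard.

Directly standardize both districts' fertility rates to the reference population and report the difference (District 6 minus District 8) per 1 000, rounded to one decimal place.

Age-specific rates per 1 000 for District 6: 5.941, 121.339, 146.910, 152.667, 7.282.
For District 8: 5.923, 96.494, 131.510, 109.408, 5.991.
Standard total = 243 900; weights = 0.1267, 0.1800, 0.1456, 0.2932, 0.2546.
District 6: 0.1267×5.941 + 0.1800×121.339 + 0.1456×146.910 + 0.2932×152.667 + 0.2546×7.282 = 90.5846 per 1 000.
District 8: 0.1267×5.923 + 0.1800×96.494 + 0.1456×131.510 + 0.2932×109.408 + 0.2546×5.991 = 70.8585 per 1 000.
Difference = 90.5846 − 70.8585 = 19.7261.

19.7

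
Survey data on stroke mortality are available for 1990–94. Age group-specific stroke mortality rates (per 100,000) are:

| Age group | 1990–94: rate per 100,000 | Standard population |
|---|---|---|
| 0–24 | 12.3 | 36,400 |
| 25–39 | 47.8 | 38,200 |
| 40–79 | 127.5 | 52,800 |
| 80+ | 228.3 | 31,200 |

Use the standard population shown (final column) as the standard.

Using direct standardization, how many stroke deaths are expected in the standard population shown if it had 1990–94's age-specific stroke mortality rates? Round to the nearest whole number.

Expected stroke deaths = Σ (standard pop × age-specific rate ÷ 100,000)
= 36,400×12.3/100,000 + 38,200×47.8/100,000 + 52,800×127.5/100,000 + 31,200×228.3/100,000
= 4.48 + 18.26 + 67.32 + 71.23 = 161.29.

161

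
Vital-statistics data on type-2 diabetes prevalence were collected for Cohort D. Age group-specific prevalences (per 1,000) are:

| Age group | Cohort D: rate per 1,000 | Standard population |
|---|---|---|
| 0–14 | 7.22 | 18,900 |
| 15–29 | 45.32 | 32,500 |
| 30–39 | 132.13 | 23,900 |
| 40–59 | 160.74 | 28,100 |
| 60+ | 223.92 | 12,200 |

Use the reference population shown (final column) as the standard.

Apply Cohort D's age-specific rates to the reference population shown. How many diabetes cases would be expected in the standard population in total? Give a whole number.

12016

Expected diabetes cases = Σ (standard pop × age-specific rate ÷ 1,000)
= 18,900×7.22/1,000 + 32,500×45.32/1,000 + 23,900×132.13/1,000 + 28,100×160.74/1,000 + 12,200×223.92/1,000
= 136.46 + 1472.90 + 3157.91 + 4516.79 + 2731.82 = 12015.88.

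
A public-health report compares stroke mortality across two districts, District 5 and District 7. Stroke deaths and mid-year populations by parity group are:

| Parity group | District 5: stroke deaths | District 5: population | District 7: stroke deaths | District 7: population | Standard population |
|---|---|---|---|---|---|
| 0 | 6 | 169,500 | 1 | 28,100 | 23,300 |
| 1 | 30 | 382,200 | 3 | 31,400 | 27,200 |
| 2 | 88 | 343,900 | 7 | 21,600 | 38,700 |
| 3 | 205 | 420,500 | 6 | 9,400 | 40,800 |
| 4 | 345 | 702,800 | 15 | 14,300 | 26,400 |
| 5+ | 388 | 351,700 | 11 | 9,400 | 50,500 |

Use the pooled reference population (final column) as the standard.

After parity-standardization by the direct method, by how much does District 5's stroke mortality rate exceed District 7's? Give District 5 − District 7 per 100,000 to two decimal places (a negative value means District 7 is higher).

-13.23

Parity-specific rates per 100,000 for District 5: 3.54, 7.85, 25.59, 48.75, 49.09, 110.32.
For District 7: 3.56, 9.55, 32.41, 63.83, 104.90, 117.02.
Standard total = 206,900; weights = 0.1126, 0.1315, 0.1870, 0.1972, 0.1276, 0.2441.
District 5: 0.1126×3.54 + 0.1315×7.85 + 0.1870×25.59 + 0.1972×48.75 + 0.1276×49.09 + 0.2441×110.32 = 49.0213 per 100,000.
District 7: 0.1126×3.56 + 0.1315×9.55 + 0.1870×32.41 + 0.1972×63.83 + 0.1276×104.90 + 0.2441×117.02 = 62.2524 per 100,000.
Difference = 49.0213 − 62.2524 = -13.2311.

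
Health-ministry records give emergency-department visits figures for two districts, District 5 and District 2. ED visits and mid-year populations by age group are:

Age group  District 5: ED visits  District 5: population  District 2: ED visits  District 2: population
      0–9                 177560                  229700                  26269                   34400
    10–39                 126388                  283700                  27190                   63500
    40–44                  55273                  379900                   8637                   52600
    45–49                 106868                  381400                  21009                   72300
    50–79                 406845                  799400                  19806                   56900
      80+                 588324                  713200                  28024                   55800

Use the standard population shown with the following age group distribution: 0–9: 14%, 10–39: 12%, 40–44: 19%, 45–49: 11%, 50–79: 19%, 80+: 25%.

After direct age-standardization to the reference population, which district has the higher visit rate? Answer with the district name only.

District 5

Age-specific rates per 1000 for District 5: 773.008, 445.499, 145.494, 280.199, 508.938, 824.907.
For District 2: 763.634, 428.189, 164.202, 290.581, 348.084, 502.222.
Standard weights: 0.14, 0.12, 0.19, 0.11, 0.19, 0.25.
District 5: 0.1400×773.008 + 0.1200×445.499 + 0.1900×145.494 + 0.1100×280.199 + 0.1900×508.938 + 0.2500×824.907 = 523.0718 per 1000.
District 2: 0.1400×763.634 + 0.1200×428.189 + 0.1900×164.202 + 0.1100×290.581 + 0.1900×348.084 + 0.2500×502.222 = 413.1452 per 1000.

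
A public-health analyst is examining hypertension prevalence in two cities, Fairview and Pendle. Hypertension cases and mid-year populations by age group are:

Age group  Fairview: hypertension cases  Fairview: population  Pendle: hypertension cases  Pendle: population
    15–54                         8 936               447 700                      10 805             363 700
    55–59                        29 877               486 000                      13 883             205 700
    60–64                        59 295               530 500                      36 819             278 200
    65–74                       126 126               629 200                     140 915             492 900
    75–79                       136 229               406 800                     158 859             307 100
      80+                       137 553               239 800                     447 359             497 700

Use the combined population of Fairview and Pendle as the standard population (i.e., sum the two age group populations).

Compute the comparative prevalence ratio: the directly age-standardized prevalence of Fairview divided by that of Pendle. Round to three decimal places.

0.677

Age-specific rates per 1 000 for Fairview: 19.960, 61.475, 111.772, 200.455, 334.880, 573.616.
For Pendle: 29.709, 67.491, 132.347, 285.890, 517.288, 898.853.
Combined standard total = 4 885 300; weights = 0.1661, 0.1416, 0.1655, 0.2297, 0.1461, 0.1510.
Fairview: 0.1661×19.960 + 0.1416×61.475 + 0.1655×111.772 + 0.2297×200.455 + 0.1461×334.880 + 0.1510×573.616 = 212.0954 per 1 000.
Pendle: 0.1661×29.709 + 0.1416×67.491 + 0.1655×132.347 + 0.2297×285.890 + 0.1461×517.288 + 0.1510×898.853 = 313.3504 per 1 000.
Ratio = 212.0954 ÷ 313.3504 = 0.67686.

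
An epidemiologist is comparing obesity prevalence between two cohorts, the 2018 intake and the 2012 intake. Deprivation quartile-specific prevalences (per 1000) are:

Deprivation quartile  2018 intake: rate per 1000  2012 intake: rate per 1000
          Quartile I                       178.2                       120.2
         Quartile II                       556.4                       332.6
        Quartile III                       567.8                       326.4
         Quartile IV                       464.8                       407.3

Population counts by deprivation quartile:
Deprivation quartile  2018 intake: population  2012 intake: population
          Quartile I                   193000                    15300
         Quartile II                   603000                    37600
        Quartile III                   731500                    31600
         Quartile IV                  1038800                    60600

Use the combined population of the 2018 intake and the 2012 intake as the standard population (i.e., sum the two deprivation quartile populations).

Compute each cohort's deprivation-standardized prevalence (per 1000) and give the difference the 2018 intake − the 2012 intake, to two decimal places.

Combined standard total = 2711400; weights = 0.0768, 0.2363, 0.2814, 0.4055.
The 2018 intake: 0.0768×178.2 + 0.2363×556.4 + 0.2814×567.8 + 0.4055×464.8 = 493.4123 per 1000.
The 2012 intake: 0.0768×120.2 + 0.2363×332.6 + 0.2814×326.4 + 0.4055×407.3 = 344.8265 per 1000.
Difference = 493.4123 − 344.8265 = 148.5858.

148.59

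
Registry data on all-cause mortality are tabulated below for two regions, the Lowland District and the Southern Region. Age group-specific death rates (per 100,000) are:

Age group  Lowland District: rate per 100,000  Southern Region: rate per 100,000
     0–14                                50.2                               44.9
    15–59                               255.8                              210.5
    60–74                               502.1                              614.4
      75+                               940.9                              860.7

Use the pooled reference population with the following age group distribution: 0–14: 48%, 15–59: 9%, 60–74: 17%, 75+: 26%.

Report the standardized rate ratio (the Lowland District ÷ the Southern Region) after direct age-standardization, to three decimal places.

1.023

Standard weights: 0.48, 0.09, 0.17, 0.26.
The Lowland District: 0.4800×50.2 + 0.0900×255.8 + 0.1700×502.1 + 0.2600×940.9 = 377.1090 per 100,000.
The Southern Region: 0.4800×44.9 + 0.0900×210.5 + 0.1700×614.4 + 0.2600×860.7 = 368.7270 per 100,000.
Ratio = 377.1090 ÷ 368.7270 = 1.02273.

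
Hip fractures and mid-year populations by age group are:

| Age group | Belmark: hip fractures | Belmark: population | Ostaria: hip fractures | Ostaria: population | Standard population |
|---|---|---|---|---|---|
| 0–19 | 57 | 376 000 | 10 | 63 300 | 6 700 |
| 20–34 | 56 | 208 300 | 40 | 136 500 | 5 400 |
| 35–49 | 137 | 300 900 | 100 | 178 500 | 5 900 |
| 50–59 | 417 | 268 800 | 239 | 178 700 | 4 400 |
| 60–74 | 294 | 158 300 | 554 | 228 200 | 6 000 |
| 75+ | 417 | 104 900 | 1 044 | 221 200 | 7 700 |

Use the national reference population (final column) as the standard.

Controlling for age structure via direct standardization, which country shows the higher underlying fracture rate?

Ostaria

Age-specific rates per 100 000 for Belmark: 15.16, 26.88, 45.53, 155.13, 185.72, 397.52.
For Ostaria: 15.80, 29.30, 56.02, 133.74, 242.77, 471.97.
Standard total = 36 100; weights = 0.1856, 0.1496, 0.1634, 0.1219, 0.1662, 0.2133.
Belmark: 0.1856×15.16 + 0.1496×26.88 + 0.1634×45.53 + 0.1219×155.13 + 0.1662×185.72 + 0.2133×397.52 = 148.8426 per 100 000.
Ostaria: 0.1856×15.80 + 0.1496×29.30 + 0.1634×56.02 + 0.1219×133.74 + 0.1662×242.77 + 0.2133×471.97 = 173.7918 per 100 000.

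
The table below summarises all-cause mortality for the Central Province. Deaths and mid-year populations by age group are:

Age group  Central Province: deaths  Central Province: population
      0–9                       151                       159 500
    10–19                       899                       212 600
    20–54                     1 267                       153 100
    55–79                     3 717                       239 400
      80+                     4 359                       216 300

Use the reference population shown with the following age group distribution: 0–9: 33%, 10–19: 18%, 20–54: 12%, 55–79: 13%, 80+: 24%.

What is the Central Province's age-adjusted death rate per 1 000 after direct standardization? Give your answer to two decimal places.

Age-specific rates per 1 000 for the Central Province: 0.947, 4.229, 8.276, 15.526, 20.153.
Standard weights: 0.33, 0.18, 0.12, 0.13, 0.24.
Standardized rate: 0.3300×0.947 + 0.1800×4.229 + 0.1200×8.276 + 0.1300×15.526 + 0.2400×20.153 = 8.9217 per 1 000.

8.92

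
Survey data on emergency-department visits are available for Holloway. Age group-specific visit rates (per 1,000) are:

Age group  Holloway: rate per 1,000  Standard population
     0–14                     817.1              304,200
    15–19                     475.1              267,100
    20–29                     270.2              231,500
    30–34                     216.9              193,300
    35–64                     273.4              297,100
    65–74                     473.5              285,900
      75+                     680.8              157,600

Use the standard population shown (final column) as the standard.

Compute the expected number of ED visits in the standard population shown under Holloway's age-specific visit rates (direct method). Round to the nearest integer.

Expected ED visits = Σ (standard pop × age-specific rate ÷ 1,000)
= 304,200×817.1/1,000 + 267,100×475.1/1,000 + 231,500×270.2/1,000 + 193,300×216.9/1,000 + 297,100×273.4/1,000 + 285,900×473.5/1,000 + 157,600×680.8/1,000
= 248561.82 + 126899.21 + 62551.30 + 41926.77 + 81227.14 + 135373.65 + 107294.08 = 803833.97.

803834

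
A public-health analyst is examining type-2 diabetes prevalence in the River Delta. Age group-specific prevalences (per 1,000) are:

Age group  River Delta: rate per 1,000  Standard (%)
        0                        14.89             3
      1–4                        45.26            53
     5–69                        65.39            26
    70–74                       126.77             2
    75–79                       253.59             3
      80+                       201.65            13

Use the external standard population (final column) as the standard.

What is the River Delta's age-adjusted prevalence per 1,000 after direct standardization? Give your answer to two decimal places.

Standard weights: 0.03, 0.53, 0.26, 0.02, 0.03, 0.13.
Standardized rate: 0.0300×14.89 + 0.5300×45.26 + 0.2600×65.39 + 0.0200×126.77 + 0.0300×253.59 + 0.1300×201.65 = 77.7935 per 1,000.

77.79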